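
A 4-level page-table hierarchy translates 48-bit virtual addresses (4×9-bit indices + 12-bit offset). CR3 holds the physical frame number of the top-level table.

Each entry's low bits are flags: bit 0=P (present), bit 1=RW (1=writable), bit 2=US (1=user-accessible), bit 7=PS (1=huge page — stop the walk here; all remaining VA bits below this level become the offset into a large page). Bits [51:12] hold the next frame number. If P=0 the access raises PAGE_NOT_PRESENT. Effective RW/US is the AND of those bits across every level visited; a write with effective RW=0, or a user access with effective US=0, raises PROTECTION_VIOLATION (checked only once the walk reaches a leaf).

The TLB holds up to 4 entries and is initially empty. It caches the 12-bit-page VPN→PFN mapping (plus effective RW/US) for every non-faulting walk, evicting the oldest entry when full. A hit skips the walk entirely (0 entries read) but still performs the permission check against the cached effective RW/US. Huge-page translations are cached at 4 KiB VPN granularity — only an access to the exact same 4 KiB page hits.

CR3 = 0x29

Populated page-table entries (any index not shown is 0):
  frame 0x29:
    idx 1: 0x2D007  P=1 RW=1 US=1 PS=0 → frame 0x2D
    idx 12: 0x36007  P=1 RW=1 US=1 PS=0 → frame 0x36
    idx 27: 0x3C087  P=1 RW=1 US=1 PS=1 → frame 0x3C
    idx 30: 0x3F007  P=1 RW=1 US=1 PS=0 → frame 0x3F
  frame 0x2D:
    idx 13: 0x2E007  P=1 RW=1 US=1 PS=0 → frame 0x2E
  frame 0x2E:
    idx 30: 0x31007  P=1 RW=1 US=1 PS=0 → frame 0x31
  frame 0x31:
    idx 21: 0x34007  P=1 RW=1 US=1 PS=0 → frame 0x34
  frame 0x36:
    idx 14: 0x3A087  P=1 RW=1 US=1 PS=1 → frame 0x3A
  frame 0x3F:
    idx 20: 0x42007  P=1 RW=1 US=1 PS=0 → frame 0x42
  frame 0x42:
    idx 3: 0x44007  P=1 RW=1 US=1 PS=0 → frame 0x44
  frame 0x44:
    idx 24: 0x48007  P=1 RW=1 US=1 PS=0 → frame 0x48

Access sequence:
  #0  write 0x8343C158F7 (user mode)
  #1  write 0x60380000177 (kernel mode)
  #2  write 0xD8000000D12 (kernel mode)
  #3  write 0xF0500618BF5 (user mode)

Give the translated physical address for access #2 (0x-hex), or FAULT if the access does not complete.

Per-access translation:
#0 VA=0x8343C158F7 (w,user):
  L0: frame=0x29 idx=1 entry=0x2D007 [P=1 RW=1 US=1 PS=0]
  L1: frame=0x2D idx=13 entry=0x2E007 [P=1 RW=1 US=1 PS=0]
  L2: frame=0x2E idx=30 entry=0x31007 [P=1 RW=1 US=1 PS=0]
  L3: frame=0x31 idx=21 entry=0x34007 [P=1 RW=1 US=1 PS=0]
  → PA=0x348F7  (4 entries read)
#1 VA=0x60380000177 (w,kernel):
  L0: frame=0x29 idx=12 entry=0x36007 [P=1 RW=1 US=1 PS=0]
  L1: frame=0x36 idx=14 entry=0x3A087 [P=1 RW=1 US=1 PS=1]
  → PA=0x3A177 (huge @L1)  (2 entries read)
#2 VA=0xD8000000D12 (w,kernel):
  L0: frame=0x29 idx=27 entry=0x3C087 [P=1 RW=1 US=1 PS=1]
  → PA=0x3CD12 (huge @L0)  (1 entries read)
#3 VA=0xF0500618BF5 (w,user):
  L0: frame=0x29 idx=30 entry=0x3F007 [P=1 RW=1 US=1 PS=0]
  L1: frame=0x3F idx=20 entry=0x42007 [P=1 RW=1 US=1 PS=0]
  L2: frame=0x42 idx=3 entry=0x44007 [P=1 RW=1 US=1 PS=0]
  L3: frame=0x44 idx=24 entry=0x48007 [P=1 RW=1 US=1 PS=0]
  → PA=0x48BF5  (4 entries read)

Access #2 PA: 0x3CD12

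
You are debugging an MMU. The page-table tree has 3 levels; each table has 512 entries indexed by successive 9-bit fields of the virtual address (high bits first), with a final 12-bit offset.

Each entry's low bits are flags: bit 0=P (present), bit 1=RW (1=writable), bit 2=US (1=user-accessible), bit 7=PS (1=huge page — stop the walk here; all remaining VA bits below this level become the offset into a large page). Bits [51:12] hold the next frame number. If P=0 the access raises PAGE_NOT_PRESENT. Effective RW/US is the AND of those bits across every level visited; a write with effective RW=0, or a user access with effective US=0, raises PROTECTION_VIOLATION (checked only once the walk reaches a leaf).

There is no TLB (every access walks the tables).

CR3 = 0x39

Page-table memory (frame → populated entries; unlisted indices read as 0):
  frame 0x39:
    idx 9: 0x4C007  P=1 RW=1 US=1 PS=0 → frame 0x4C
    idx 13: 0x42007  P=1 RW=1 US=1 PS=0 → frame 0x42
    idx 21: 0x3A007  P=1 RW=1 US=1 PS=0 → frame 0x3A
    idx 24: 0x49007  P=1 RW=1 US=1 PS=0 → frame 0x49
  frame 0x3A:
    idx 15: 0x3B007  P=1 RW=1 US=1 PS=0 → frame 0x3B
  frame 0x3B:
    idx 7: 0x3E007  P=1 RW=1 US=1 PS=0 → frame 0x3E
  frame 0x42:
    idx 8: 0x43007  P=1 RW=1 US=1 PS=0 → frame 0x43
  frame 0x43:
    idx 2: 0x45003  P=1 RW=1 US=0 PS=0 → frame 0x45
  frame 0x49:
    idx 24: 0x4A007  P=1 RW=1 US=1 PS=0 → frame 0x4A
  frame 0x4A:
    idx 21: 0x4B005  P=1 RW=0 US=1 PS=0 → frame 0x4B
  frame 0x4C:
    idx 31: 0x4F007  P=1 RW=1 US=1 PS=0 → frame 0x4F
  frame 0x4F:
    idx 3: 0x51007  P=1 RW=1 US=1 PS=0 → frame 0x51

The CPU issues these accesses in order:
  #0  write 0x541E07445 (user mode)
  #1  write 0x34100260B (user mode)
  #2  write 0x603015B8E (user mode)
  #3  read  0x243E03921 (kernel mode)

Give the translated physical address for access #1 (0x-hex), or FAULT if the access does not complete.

Trace:
#0 VA=0x541E07445 (w,user):
  L0 @0x39[21] → 0x3A007  P=1,RW=1,US=1,PS=0
  L1 @0x3A[15] → 0x3B007  P=1,RW=1,US=1,PS=0
  L2 @0x3B[7] → 0x3E007  P=1,RW=1,US=1,PS=0
  ⇒ phys 0x3E445  [3 reads]
#1 VA=0x34100260B (w,user):
  L0 @0x39[13] → 0x42007  P=1,RW=1,US=1,PS=0
  L1 @0x42[8] → 0x43007  P=1,RW=1,US=1,PS=0
  L2 @0x43[2] → 0x45003  P=1,RW=1,US=0,PS=0
  ⇒ fault: PROTECTION_VIOLATION  — 3 lookups
#2 VA=0x603015B8E (w,user):
  L0 @0x39[24] → 0x49007  P=1,RW=1,US=1,PS=0
  L1 @0x49[24] → 0x4A007  P=1,RW=1,US=1,PS=0
  L2 @0x4A[21] → 0x4B005  P=1,RW=0,US=1,PS=0
  ⇒ fault: PROTECTION_VIOLATION  — 3 lookups
#3 VA=0x243E03921 (r,kernel):
  L0 @0x39[9] → 0x4C007  P=1,RW=1,US=1,PS=0
  L1 @0x4C[31] → 0x4F007  P=1,RW=1,US=1,PS=0
  L2 @0x4F[3] → 0x51007  P=1,RW=1,US=1,PS=0
  ⇒ phys 0x51921  [3 reads]

Access #1 PA: FAULT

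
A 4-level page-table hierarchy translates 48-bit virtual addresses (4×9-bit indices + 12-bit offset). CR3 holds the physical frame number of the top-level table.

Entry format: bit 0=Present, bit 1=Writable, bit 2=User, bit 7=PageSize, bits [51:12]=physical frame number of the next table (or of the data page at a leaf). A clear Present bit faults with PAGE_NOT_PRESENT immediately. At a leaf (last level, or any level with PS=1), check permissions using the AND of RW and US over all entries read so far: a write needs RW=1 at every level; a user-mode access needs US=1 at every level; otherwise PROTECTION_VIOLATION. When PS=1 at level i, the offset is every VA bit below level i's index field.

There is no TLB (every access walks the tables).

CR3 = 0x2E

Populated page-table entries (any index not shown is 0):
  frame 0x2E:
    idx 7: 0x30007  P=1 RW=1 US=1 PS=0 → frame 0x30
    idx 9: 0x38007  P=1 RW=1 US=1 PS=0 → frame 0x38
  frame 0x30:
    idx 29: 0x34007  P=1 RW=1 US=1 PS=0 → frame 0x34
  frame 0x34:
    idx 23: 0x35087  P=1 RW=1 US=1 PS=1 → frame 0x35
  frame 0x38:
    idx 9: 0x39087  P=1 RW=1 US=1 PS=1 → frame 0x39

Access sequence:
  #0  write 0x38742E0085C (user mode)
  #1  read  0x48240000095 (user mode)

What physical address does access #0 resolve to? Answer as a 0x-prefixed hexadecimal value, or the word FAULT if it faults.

Walk each access:
#0 VA=0x38742E0085C (w,user):
  L0: frame=0x2E idx=7 entry=0x30007 [P=1 RW=1 US=1 PS=0]
  L1: frame=0x30 idx=29 entry=0x34007 [P=1 RW=1 US=1 PS=0]
  L2: frame=0x34 idx=23 entry=0x35087 [P=1 RW=1 US=1 PS=1]
  ✓ 0x3585C (huge @L2)  — 3 lookups
#1 VA=0x48240000095 (r,user):
  L0: frame=0x2E idx=9 entry=0x38007 [P=1 RW=1 US=1 PS=0]
  L1: frame=0x38 idx=9 entry=0x39087 [P=1 RW=1 US=1 PS=1]
  ✓ 0x39095 (huge @L1)  — 2 lookups

Access #0 PA: 0x3585C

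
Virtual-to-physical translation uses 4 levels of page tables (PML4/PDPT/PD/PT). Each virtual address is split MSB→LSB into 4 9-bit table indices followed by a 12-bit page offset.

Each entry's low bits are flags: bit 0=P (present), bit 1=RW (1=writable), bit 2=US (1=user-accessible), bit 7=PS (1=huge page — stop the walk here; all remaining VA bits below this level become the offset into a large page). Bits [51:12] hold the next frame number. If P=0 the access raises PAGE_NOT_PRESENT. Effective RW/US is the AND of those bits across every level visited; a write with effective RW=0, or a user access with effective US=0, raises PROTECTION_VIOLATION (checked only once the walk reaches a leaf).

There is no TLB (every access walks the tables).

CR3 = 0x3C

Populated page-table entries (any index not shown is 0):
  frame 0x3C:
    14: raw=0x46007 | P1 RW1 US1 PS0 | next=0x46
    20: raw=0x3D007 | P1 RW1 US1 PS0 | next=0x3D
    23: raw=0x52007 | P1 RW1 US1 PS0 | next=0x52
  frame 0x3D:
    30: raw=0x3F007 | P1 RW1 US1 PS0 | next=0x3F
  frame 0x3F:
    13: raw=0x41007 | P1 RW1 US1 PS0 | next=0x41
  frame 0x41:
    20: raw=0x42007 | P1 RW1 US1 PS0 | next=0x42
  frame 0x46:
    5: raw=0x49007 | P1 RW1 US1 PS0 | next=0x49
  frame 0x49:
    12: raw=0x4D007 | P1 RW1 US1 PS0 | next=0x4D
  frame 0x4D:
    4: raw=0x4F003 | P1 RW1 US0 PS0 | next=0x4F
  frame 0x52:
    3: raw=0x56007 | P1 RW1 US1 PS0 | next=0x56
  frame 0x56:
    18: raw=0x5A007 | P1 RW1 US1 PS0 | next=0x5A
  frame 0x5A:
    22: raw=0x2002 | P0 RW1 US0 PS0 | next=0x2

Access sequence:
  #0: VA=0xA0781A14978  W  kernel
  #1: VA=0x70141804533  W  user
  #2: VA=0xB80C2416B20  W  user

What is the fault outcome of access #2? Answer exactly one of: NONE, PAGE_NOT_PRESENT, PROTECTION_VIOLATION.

Trace:
#0 VA=0xA0781A14978 (w,kernel):
  L0 @0x3C[20] → 0x3D007  P=1,RW=1,US=1,PS=0
  L1 @0x3D[30] → 0x3F007  P=1,RW=1,US=1,PS=0
  L2 @0x3F[13] → 0x41007  P=1,RW=1,US=1,PS=0
  L3 @0x41[20] → 0x42007  P=1,RW=1,US=1,PS=0
  → PA=0x42978  (4 entries read)
#1 VA=0x70141804533 (w,user):
  L0 @0x3C[14] → 0x46007  P=1,RW=1,US=1,PS=0
  L1 @0x46[5] → 0x49007  P=1,RW=1,US=1,PS=0
  L2 @0x49[12] → 0x4D007  P=1,RW=1,US=1,PS=0
  L3 @0x4D[4] → 0x4F003  P=1,RW=1,US=0,PS=0
  ✗ PROTECTION_VIOLATION  [4 reads]
#2 VA=0xB80C2416B20 (w,user):
  L0 @0x3C[23] → 0x52007  P=1,RW=1,US=1,PS=0
  L1 @0x52[3] → 0x56007  P=1,RW=1,US=1,PS=0
  L2 @0x56[18] → 0x5A007  P=1,RW=1,US=1,PS=0
  L3 @0x5A[22] → 0x2002  P=0,RW=1,US=0,PS=0
  ✗ PAGE_NOT_PRESENT  [4 reads]

Access #2 fault: PAGE_NOT_PRESENT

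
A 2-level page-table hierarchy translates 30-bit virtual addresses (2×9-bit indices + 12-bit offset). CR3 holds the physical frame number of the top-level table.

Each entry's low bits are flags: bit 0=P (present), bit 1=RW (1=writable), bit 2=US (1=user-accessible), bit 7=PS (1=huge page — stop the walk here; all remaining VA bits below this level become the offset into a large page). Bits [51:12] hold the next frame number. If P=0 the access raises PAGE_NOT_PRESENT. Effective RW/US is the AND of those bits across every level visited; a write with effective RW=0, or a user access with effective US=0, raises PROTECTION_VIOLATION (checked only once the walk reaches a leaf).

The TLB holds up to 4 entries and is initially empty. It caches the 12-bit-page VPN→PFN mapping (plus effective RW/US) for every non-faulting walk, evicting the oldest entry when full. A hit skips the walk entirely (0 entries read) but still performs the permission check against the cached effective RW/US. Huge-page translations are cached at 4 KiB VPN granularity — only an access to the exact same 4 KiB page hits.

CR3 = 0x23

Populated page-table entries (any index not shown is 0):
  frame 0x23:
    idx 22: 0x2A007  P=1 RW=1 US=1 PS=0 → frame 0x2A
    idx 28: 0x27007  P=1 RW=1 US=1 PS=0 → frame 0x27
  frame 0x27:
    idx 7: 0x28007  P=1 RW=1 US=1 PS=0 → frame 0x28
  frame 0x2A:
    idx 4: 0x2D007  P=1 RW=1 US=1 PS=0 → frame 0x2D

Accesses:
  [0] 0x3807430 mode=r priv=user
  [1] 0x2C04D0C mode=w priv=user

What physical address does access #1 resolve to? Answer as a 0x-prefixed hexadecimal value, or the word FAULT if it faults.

Trace:
#0 VA=0x3807430 (r,user):
  L0: frame=0x23 idx=28 entry=0x27007 [P=1 RW=1 US=1 PS=0]
  L1: frame=0x27 idx=7 entry=0x28007 [P=1 RW=1 US=1 PS=0]
  ⇒ phys 0x28430  [2 reads]
#1 VA=0x2C04D0C (w,user):
  L0: frame=0x23 idx=22 entry=0x2A007 [P=1 RW=1 US=1 PS=0]
  L1: frame=0x2A idx=4 entry=0x2D007 [P=1 RW=1 US=1 PS=0]
  ⇒ phys 0x2DD0C  [2 reads]

Access #1 PA: 0x2DD0C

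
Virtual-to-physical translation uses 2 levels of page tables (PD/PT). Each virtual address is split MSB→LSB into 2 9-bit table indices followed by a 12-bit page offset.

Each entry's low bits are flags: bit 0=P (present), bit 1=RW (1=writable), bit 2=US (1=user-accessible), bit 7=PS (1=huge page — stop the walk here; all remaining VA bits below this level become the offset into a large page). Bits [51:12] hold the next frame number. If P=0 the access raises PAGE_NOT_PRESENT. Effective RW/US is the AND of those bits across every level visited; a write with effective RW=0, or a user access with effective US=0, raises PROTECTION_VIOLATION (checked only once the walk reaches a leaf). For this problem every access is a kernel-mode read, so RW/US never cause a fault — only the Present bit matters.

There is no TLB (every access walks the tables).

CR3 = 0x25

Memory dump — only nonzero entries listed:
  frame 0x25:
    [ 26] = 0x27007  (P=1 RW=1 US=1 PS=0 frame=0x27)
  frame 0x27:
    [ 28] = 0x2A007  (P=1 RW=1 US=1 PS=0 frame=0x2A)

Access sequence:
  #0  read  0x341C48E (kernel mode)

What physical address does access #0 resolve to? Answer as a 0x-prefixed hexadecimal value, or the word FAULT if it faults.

Trace:
#0 VA=0x341C48E (r,kernel):
  lvl0: tbl 0x25, slot 26 ⇒ 0x27007 (P1/RW1/US1/PS0)
  lvl1: tbl 0x27, slot 28 ⇒ 0x2A007 (P1/RW1/US1/PS0)
  ⇒ phys 0x2A48E  [2 reads]

Access #0 PA: 0x2A48E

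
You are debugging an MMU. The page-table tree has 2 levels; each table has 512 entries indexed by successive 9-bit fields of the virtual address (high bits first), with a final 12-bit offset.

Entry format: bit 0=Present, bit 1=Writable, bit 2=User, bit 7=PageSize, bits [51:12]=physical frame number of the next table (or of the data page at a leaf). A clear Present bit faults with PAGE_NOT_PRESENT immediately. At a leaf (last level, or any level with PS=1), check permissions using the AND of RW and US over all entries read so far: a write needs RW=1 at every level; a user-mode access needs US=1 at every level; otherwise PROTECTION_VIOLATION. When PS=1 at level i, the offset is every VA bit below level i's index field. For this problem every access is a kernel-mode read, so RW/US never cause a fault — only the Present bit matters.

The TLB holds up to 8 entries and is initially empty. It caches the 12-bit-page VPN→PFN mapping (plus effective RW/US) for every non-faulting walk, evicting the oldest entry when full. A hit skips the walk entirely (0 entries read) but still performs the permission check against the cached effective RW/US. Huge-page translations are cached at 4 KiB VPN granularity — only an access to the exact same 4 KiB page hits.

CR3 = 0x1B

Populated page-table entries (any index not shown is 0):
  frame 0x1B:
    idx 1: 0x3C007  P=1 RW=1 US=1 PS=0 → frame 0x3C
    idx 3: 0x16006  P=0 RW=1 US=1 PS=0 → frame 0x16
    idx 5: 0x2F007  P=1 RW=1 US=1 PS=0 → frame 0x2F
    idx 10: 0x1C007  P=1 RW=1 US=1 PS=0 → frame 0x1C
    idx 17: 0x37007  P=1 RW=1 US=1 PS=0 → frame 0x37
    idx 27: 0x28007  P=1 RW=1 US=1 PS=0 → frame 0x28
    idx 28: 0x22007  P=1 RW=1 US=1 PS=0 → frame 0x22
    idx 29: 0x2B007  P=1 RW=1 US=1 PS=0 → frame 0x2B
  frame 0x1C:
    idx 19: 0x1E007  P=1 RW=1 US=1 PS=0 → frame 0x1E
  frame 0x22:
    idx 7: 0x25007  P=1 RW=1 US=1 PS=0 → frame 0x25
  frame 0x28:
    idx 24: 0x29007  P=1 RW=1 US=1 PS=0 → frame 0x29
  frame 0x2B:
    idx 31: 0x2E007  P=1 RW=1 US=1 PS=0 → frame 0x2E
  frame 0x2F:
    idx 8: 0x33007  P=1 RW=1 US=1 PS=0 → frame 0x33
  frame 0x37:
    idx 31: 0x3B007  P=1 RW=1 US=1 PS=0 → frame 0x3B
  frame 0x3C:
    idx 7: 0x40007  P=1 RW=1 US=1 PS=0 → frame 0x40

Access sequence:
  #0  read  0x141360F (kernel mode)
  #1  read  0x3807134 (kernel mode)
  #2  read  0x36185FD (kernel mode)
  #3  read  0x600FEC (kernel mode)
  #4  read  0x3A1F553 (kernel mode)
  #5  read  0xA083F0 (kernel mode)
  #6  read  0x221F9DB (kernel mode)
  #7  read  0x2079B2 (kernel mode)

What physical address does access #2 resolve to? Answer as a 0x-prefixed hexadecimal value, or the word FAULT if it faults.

Per-access translation:
#0 VA=0x141360F (r,kernel):
  L0: frame=0x1B idx=10 entry=0x1C007 [P=1 RW=1 US=1 PS=0]
  L1: frame=0x1C idx=19 entry=0x1E007 [P=1 RW=1 US=1 PS=0]
  ⇒ phys 0x1E60F  [2 reads]
#1 VA=0x3807134 (r,kernel):
  L0: frame=0x1B idx=28 entry=0x22007 [P=1 RW=1 US=1 PS=0]
  L1: frame=0x22 idx=7 entry=0x25007 [P=1 RW=1 US=1 PS=0]
  ⇒ phys 0x25134  [2 reads]
#2 VA=0x36185FD (r,kernel):
  L0: frame=0x1B idx=27 entry=0x28007 [P=1 RW=1 US=1 PS=0]
  L1: frame=0x28 idx=24 entry=0x29007 [P=1 RW=1 US=1 PS=0]
  ⇒ phys 0x295FD  [2 reads]
#3 VA=0x600FEC (r,kernel):
  L0: frame=0x1B idx=3 entry=0x16006 [P=0 RW=1 US=1 PS=0]
  → PAGE_NOT_PRESENT  (1 entries read)
#4 VA=0x3A1F553 (r,kernel):
  L0: frame=0x1B idx=29 entry=0x2B007 [P=1 RW=1 US=1 PS=0]
  L1: frame=0x2B idx=31 entry=0x2E007 [P=1 RW=1 US=1 PS=0]
  ⇒ phys 0x2E553  [2 reads]
#5 VA=0xA083F0 (r,kernel):
  L0: frame=0x1B idx=5 entry=0x2F007 [P=1 RW=1 US=1 PS=0]
  L1: frame=0x2F idx=8 entry=0x33007 [P=1 RW=1 US=1 PS=0]
  ⇒ phys 0x333F0  [2 reads]
#6 VA=0x221F9DB (r,kernel):
  L0: frame=0x1B idx=17 entry=0x37007 [P=1 RW=1 US=1 PS=0]
  L1: frame=0x37 idx=31 entry=0x3B007 [P=1 RW=1 US=1 PS=0]
  ⇒ phys 0x3B9DB  [2 reads]
#7 VA=0x2079B2 (r,kernel):
  L0: frame=0x1B idx=1 entry=0x3C007 [P=1 RW=1 US=1 PS=0]
  L1: frame=0x3C idx=7 entry=0x40007 [P=1 RW=1 US=1 PS=0]
  ⇒ phys 0x409B2  [2 reads]

Access #2 PA: 0x295FD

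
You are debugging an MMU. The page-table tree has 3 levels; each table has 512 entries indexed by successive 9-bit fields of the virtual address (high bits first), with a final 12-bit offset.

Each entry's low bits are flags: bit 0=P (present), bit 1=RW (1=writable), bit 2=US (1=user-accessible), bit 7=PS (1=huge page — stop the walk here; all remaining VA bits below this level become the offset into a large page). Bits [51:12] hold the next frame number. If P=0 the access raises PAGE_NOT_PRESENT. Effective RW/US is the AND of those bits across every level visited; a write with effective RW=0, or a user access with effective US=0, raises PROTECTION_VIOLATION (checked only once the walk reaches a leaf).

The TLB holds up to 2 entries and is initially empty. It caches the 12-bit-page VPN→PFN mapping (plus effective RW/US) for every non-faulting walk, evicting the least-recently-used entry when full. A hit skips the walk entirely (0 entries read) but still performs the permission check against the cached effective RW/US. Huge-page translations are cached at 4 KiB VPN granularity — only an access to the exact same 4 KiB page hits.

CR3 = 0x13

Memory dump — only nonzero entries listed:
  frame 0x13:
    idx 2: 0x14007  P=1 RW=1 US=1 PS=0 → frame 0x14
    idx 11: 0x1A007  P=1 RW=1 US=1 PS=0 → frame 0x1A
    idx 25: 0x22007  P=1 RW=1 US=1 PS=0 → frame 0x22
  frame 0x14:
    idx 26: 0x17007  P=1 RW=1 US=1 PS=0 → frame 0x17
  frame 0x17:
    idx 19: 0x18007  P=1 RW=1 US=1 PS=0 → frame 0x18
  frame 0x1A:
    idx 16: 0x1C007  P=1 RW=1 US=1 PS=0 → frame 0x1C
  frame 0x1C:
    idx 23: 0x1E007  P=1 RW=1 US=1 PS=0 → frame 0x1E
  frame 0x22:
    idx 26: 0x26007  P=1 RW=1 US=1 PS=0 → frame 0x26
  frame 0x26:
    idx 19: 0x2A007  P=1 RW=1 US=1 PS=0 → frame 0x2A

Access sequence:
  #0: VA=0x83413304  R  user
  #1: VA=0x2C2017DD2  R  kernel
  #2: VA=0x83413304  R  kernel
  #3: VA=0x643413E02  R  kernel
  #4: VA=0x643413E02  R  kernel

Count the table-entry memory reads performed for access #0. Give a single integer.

Per-access translation:
#0 VA=0x83413304 (r,user):
  L0 @0x13[2] → 0x14007  P=1,RW=1,US=1,PS=0
  L1 @0x14[26] → 0x17007  P=1,RW=1,US=1,PS=0
  L2 @0x17[19] → 0x18007  P=1,RW=1,US=1,PS=0
  → PA=0x18304  (3 entries read)
#1 VA=0x2C2017DD2 (r,kernel):
  L0 @0x13[11] → 0x1A007  P=1,RW=1,US=1,PS=0
  L1 @0x1A[16] → 0x1C007  P=1,RW=1,US=1,PS=0
  L2 @0x1C[23] → 0x1E007  P=1,RW=1,US=1,PS=0
  → PA=0x1EDD2  (3 entries read)
#2 VA=0x83413304 (r,kernel):
  TLB hit vpn=0x83413 → PA=0x18304
#3 VA=0x643413E02 (r,kernel):
  L0 @0x13[25] → 0x22007  P=1,RW=1,US=1,PS=0
  L1 @0x22[26] → 0x26007  P=1,RW=1,US=1,PS=0
  L2 @0x26[19] → 0x2A007  P=1,RW=1,US=1,PS=0
  → PA=0x2AE02  (3 entries read)
#4 VA=0x643413E02 (r,kernel):
  TLB hit vpn=0x643413 → PA=0x2AE02

Entries read for #0: 3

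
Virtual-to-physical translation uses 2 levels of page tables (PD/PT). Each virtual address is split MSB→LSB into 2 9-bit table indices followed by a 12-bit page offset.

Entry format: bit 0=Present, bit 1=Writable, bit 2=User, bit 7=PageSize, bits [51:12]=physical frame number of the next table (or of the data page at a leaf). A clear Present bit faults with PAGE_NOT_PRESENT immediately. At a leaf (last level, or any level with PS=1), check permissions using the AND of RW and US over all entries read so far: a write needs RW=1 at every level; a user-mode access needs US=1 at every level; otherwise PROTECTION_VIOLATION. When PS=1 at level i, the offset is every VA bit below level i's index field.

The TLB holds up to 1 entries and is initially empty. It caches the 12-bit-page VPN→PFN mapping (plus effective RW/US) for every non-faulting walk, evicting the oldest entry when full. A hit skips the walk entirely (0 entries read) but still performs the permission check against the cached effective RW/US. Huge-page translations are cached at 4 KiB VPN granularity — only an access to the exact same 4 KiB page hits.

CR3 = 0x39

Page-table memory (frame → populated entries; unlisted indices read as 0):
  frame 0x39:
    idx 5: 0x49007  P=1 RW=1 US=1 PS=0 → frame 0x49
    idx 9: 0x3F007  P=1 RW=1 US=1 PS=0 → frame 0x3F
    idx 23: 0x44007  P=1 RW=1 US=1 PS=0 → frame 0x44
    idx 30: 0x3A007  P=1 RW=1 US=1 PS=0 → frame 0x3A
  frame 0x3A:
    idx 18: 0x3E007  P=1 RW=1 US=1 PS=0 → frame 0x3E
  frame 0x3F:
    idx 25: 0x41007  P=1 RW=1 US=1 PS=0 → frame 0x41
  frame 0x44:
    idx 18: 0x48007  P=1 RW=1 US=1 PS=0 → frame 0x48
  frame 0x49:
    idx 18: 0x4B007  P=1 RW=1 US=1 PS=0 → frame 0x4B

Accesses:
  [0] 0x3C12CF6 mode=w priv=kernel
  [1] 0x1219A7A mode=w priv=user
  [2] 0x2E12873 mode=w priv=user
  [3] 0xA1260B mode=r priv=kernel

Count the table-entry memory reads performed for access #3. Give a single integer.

Trace:
#0 VA=0x3C12CF6 (w,kernel):
  L0: frame=0x39 idx=30 entry=0x3A007 [P=1 RW=1 US=1 PS=0]
  L1: frame=0x3A idx=18 entry=0x3E007 [P=1 RW=1 US=1 PS=0]
  ⇒ phys 0x3ECF6  [2 reads]
#1 VA=0x1219A7A (w,user):
  L0: frame=0x39 idx=9 entry=0x3F007 [P=1 RW=1 US=1 PS=0]
  L1: frame=0x3F idx=25 entry=0x41007 [P=1 RW=1 US=1 PS=0]
  ⇒ phys 0x41A7A  [2 reads]
#2 VA=0x2E12873 (w,user):
  L0: frame=0x39 idx=23 entry=0x44007 [P=1 RW=1 US=1 PS=0]
  L1: frame=0x44 idx=18 entry=0x48007 [P=1 RW=1 US=1 PS=0]
  ⇒ phys 0x48873  [2 reads]
#3 VA=0xA1260B (r,kernel):
  L0: frame=0x39 idx=5 entry=0x49007 [P=1 RW=1 US=1 PS=0]
  L1: frame=0x49 idx=18 entry=0x4B007 [P=1 RW=1 US=1 PS=0]
  ⇒ phys 0x4B60B  [2 reads]

Entries read for #3: 2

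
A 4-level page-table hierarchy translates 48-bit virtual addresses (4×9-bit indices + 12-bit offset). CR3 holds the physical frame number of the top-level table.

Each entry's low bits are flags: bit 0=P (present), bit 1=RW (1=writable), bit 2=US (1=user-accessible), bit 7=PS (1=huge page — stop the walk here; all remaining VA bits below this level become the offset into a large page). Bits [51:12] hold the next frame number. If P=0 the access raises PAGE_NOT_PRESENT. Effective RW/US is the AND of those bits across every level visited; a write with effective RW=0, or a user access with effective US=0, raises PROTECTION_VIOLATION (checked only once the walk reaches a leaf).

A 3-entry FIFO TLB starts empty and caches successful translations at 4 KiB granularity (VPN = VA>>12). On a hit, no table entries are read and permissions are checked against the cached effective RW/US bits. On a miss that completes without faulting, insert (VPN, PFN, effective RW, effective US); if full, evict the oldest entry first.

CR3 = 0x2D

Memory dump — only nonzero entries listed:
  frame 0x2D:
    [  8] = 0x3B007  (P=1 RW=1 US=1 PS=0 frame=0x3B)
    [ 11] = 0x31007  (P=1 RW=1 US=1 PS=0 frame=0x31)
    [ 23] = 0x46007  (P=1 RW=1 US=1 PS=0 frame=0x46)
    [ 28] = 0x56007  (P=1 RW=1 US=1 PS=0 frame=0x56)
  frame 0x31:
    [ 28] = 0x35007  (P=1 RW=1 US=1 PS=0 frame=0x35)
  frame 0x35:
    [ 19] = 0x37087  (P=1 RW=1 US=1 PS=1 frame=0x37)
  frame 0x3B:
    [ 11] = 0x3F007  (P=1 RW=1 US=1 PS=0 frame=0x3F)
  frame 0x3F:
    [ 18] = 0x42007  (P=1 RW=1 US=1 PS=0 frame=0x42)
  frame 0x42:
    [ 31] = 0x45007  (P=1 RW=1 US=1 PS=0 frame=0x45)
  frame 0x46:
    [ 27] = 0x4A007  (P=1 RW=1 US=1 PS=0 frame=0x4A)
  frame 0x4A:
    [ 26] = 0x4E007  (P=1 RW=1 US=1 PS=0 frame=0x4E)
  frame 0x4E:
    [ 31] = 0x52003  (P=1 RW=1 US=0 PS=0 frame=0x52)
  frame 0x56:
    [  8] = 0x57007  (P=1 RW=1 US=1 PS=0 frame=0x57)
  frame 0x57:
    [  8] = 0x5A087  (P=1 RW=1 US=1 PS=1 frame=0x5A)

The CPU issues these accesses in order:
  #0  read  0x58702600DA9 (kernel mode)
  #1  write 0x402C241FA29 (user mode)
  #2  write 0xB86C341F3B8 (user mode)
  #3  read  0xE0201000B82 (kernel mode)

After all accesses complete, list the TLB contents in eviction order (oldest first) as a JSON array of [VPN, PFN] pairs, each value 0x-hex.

Per-access translation:
#0 VA=0x58702600DA9 (r,kernel):
  [0] read 0x2D idx=11: raw=0x31007 flags P=1 W=1 U=1 S=0
  [1] read 0x31 idx=28: raw=0x35007 flags P=1 W=1 U=1 S=0
  [2] read 0x35 idx=19: raw=0x37087 flags P=1 W=1 U=1 S=1
  → PA=0x37DA9 (huge @L2)  (3 entries read)
#1 VA=0x402C241FA29 (w,user):
  [0] read 0x2D idx=8: raw=0x3B007 flags P=1 W=1 U=1 S=0
  [1] read 0x3B idx=11: raw=0x3F007 flags P=1 W=1 U=1 S=0
  [2] read 0x3F idx=18: raw=0x42007 flags P=1 W=1 U=1 S=0
  [3] read 0x42 idx=31: raw=0x45007 flags P=1 W=1 U=1 S=0
  → PA=0x45A29  (4 entries read)
#2 VA=0xB86C341F3B8 (w,user):
  [0] read 0x2D idx=23: raw=0x46007 flags P=1 W=1 U=1 S=0
  [1] read 0x46 idx=27: raw=0x4A007 flags P=1 W=1 U=1 S=0
  [2] read 0x4A idx=26: raw=0x4E007 flags P=1 W=1 U=1 S=0
  [3] read 0x4E idx=31: raw=0x52003 flags P=1 W=1 U=0 S=0
  → PROTECTION_VIOLATION  (4 entries read)
#3 VA=0xE0201000B82 (r,kernel):
  [0] read 0x2D idx=28: raw=0x56007 flags P=1 W=1 U=1 S=0
  [1] read 0x56 idx=8: raw=0x57007 flags P=1 W=1 U=1 S=0
  [2] read 0x57 idx=8: raw=0x5A087 flags P=1 W=1 U=1 S=1
  → PA=0x5AB82 (huge @L2)  (3 entries read)

TLB: [["0x58702600", "0x37"], ["0x402C241F", "0x45"], ["0xE0201000", "0x5A"]]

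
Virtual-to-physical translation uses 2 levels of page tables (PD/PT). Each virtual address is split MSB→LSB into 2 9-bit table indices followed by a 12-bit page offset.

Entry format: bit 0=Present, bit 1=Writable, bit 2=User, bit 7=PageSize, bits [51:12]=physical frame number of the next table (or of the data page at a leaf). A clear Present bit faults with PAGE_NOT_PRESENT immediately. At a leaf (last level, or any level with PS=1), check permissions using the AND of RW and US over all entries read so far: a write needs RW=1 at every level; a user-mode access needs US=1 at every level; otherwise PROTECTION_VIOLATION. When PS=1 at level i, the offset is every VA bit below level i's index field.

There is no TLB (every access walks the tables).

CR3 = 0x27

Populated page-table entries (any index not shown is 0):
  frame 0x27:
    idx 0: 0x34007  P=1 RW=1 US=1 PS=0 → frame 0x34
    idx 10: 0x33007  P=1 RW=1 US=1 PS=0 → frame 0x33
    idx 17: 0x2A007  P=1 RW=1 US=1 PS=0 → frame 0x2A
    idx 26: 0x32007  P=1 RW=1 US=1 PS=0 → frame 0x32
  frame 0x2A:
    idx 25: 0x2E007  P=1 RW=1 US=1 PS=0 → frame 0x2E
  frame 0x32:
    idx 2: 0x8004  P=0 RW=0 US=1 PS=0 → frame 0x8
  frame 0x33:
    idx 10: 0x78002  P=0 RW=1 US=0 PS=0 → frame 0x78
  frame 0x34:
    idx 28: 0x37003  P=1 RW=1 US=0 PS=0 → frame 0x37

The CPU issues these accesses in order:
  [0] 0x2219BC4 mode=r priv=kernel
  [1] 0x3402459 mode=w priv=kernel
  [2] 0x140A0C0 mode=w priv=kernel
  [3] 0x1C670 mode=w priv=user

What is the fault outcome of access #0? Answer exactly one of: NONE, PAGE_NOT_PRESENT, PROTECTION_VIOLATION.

Trace:
#0 VA=0x2219BC4 (r,kernel):
  L0: frame=0x27 idx=17 entry=0x2A007 [P=1 RW=1 US=1 PS=0]
  L1: frame=0x2A idx=25 entry=0x2E007 [P=1 RW=1 US=1 PS=0]
  ✓ 0x2EBC4  — 2 lookups
#1 VA=0x3402459 (w,kernel):
  L0: frame=0x27 idx=26 entry=0x32007 [P=1 RW=1 US=1 PS=0]
  L1: frame=0x32 idx=2 entry=0x8004 [P=0 RW=0 US=1 PS=0]
  → PAGE_NOT_PRESENT  (2 entries read)
#2 VA=0x140A0C0 (w,kernel):
  L0: frame=0x27 idx=10 entry=0x33007 [P=1 RW=1 US=1 PS=0]
  L1: frame=0x33 idx=10 entry=0x78002 [P=0 RW=1 US=0 PS=0]
  → PAGE_NOT_PRESENT  (2 entries read)
#3 VA=0x1C670 (w,user):
  L0: frame=0x27 idx=0 entry=0x34007 [P=1 RW=1 US=1 PS=0]
  L1: frame=0x34 idx=28 entry=0x37003 [P=1 RW=1 US=0 PS=0]
  → PROTECTION_VIOLATION  (2 entries read)

Access #0 fault: NONE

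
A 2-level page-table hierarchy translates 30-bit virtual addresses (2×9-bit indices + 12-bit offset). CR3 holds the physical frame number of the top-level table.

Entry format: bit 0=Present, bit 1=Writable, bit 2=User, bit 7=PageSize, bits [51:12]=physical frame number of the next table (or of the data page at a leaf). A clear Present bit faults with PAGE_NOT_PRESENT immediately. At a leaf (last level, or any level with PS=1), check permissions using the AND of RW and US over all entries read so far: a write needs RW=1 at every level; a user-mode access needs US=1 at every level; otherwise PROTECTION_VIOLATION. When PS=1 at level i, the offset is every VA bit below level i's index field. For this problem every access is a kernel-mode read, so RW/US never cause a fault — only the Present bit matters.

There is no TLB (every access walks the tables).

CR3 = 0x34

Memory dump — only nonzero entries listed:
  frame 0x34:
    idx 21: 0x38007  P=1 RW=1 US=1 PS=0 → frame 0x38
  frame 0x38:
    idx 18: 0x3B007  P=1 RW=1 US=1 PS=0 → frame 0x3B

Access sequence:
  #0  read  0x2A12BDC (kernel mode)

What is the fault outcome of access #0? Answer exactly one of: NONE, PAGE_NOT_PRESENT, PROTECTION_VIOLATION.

Walk each access:
#0 VA=0x2A12BDC (r,kernel):
  L0 @0x34[21] → 0x38007  P=1,RW=1,US=1,PS=0
  L1 @0x38[18] → 0x3B007  P=1,RW=1,US=1,PS=0
  ✓ 0x3BBDC  — 2 lookups

Access #0 fault: NONE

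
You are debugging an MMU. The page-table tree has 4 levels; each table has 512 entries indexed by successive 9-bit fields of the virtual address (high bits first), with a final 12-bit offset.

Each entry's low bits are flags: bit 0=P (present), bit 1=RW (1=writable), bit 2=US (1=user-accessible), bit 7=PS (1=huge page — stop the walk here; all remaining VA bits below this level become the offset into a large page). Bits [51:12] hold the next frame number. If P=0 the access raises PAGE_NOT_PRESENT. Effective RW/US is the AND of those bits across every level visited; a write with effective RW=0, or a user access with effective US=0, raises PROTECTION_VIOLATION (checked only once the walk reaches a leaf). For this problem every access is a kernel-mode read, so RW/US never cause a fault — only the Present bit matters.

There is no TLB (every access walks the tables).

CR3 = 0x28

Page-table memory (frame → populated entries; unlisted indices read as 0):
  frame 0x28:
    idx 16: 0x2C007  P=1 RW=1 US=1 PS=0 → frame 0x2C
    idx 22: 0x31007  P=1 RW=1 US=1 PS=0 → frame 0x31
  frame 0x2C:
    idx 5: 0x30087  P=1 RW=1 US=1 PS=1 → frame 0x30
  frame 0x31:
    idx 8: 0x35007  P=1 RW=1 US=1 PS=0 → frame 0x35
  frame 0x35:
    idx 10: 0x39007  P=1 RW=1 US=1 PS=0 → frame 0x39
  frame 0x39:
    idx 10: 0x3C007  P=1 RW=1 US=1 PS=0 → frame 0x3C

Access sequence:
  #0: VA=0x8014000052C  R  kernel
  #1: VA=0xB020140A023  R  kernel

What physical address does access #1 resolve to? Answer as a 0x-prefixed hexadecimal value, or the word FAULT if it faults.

Walk each access:
#0 VA=0x8014000052C (r,kernel):
  L0: frame=0x28 idx=16 entry=0x2C007 [P=1 RW=1 US=1 PS=0]
  L1: frame=0x2C idx=5 entry=0x30087 [P=1 RW=1 US=1 PS=1]
  ⇒ phys 0x3052C (huge @L1)  [2 reads]
#1 VA=0xB020140A023 (r,kernel):
  L0: frame=0x28 idx=22 entry=0x31007 [P=1 RW=1 US=1 PS=0]
  L1: frame=0x31 idx=8 entry=0x35007 [P=1 RW=1 US=1 PS=0]
  L2: frame=0x35 idx=10 entry=0x39007 [P=1 RW=1 US=1 PS=0]
  L3: frame=0x39 idx=10 entry=0x3C007 [P=1 RW=1 US=1 PS=0]
  ⇒ phys 0x3C023  [4 reads]

Access #1 PA: 0x3C023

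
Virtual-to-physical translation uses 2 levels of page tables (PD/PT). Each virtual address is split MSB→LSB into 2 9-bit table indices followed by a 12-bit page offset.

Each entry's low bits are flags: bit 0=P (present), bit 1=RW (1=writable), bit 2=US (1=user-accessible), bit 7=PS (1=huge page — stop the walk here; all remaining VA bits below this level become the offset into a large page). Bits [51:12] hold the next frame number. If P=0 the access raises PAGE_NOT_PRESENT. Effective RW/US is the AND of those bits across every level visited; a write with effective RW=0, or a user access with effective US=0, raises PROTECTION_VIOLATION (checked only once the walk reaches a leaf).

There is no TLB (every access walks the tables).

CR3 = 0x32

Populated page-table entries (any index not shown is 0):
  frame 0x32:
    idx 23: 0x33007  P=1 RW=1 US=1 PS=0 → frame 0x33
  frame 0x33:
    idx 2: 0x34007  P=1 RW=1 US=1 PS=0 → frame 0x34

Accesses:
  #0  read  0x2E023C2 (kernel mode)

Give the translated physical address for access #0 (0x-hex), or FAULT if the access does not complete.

Per-access translation:
#0 VA=0x2E023C2 (r,kernel):
  lvl0: tbl 0x32, slot 23 ⇒ 0x33007 (P1/RW1/US1/PS0)
  lvl1: tbl 0x33, slot 2 ⇒ 0x34007 (P1/RW1/US1/PS0)
  ✓ 0x343C2  — 2 lookups

Access #0 PA: 0x343C2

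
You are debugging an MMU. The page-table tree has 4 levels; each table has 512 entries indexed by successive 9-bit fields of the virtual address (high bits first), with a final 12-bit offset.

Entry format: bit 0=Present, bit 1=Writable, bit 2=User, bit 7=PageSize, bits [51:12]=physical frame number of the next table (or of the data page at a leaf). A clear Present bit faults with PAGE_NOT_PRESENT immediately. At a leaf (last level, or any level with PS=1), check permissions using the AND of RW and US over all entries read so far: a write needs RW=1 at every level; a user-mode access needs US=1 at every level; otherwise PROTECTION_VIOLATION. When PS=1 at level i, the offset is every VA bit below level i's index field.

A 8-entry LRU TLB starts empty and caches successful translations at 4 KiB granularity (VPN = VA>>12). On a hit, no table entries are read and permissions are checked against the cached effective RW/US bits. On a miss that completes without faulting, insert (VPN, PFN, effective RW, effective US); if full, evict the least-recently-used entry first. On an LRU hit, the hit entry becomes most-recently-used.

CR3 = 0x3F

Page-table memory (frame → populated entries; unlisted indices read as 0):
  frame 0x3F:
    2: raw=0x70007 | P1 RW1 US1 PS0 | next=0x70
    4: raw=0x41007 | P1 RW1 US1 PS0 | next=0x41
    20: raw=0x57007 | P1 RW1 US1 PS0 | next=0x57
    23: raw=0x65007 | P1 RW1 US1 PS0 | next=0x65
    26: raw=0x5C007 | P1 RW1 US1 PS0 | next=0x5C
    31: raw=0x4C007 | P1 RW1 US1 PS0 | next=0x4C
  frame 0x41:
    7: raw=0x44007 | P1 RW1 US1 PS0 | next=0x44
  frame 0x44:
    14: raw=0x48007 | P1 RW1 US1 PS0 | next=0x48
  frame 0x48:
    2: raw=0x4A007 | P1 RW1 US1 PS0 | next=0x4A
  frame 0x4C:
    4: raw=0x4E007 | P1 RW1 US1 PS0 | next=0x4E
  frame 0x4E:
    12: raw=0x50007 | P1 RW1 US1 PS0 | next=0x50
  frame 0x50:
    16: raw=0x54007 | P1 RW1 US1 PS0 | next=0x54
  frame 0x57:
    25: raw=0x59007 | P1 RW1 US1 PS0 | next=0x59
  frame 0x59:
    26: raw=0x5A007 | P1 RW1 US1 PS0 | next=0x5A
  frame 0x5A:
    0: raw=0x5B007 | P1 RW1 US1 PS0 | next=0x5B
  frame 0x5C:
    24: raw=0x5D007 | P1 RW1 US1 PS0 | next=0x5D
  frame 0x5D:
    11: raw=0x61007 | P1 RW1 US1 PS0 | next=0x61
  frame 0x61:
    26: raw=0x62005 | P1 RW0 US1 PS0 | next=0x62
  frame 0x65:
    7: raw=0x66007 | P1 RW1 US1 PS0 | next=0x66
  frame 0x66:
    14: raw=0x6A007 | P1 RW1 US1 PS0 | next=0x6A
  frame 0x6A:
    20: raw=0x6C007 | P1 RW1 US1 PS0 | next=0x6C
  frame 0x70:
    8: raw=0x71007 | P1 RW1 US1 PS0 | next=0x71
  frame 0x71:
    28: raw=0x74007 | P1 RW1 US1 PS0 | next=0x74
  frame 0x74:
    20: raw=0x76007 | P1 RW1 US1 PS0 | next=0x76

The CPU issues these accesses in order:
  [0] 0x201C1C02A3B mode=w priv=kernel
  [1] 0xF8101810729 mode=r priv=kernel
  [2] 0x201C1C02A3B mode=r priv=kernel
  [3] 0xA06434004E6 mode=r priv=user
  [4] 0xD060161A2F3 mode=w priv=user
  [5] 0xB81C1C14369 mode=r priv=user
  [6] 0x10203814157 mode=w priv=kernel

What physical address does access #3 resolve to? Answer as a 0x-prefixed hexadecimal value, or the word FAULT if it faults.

Trace:
#0 VA=0x201C1C02A3B (w,kernel):
  lvl0: tbl 0x3F, slot 4 ⇒ 0x41007 (P1/RW1/US1/PS0)
  lvl1: tbl 0x41, slot 7 ⇒ 0x44007 (P1/RW1/US1/PS0)
  lvl2: tbl 0x44, slot 14 ⇒ 0x48007 (P1/RW1/US1/PS0)
  lvl3: tbl 0x48, slot 2 ⇒ 0x4A007 (P1/RW1/US1/PS0)
  → PA=0x4AA3B  (4 entries read)
#1 VA=0xF8101810729 (r,kernel):
  lvl0: tbl 0x3F, slot 31 ⇒ 0x4C007 (P1/RW1/US1/PS0)
  lvl1: tbl 0x4C, slot 4 ⇒ 0x4E007 (P1/RW1/US1/PS0)
  lvl2: tbl 0x4E, slot 12 ⇒ 0x50007 (P1/RW1/US1/PS0)
  lvl3: tbl 0x50, slot 16 ⇒ 0x54007 (P1/RW1/US1/PS0)
  → PA=0x54729  (4 entries read)
#2 VA=0x201C1C02A3B (r,kernel):
  TLB hit vpn=0x201C1C02 → PA=0x4AA3B
#3 VA=0xA06434004E6 (r,user):
  lvl0: tbl 0x3F, slot 20 ⇒ 0x57007 (P1/RW1/US1/PS0)
  lvl1: tbl 0x57, slot 25 ⇒ 0x59007 (P1/RW1/US1/PS0)
  lvl2: tbl 0x59, slot 26 ⇒ 0x5A007 (P1/RW1/US1/PS0)
  lvl3: tbl 0x5A, slot 0 ⇒ 0x5B007 (P1/RW1/US1/PS0)
  → PA=0x5B4E6  (4 entries read)
#4 VA=0xD060161A2F3 (w,user):
  lvl0: tbl 0x3F, slot 26 ⇒ 0x5C007 (P1/RW1/US1/PS0)
  lvl1: tbl 0x5C, slot 24 ⇒ 0x5D007 (P1/RW1/US1/PS0)
  lvl2: tbl 0x5D, slot 11 ⇒ 0x61007 (P1/RW1/US1/PS0)
  lvl3: tbl 0x61, slot 26 ⇒ 0x62005 (P1/RW0/US1/PS0)
  → PROTECTION_VIOLATION  (4 entries read)
#5 VA=0xB81C1C14369 (r,user):
  lvl0: tbl 0x3F, slot 23 ⇒ 0x65007 (P1/RW1/US1/PS0)
  lvl1: tbl 0x65, slot 7 ⇒ 0x66007 (P1/RW1/US1/PS0)
  lvl2: tbl 0x66, slot 14 ⇒ 0x6A007 (P1/RW1/US1/PS0)
  lvl3: tbl 0x6A, slot 20 ⇒ 0x6C007 (P1/RW1/US1/PS0)
  → PA=0x6C369  (4 entries read)
#6 VA=0x10203814157 (w,kernel):
  lvl0: tbl 0x3F, slot 2 ⇒ 0x70007 (P1/RW1/US1/PS0)
  lvl1: tbl 0x70, slot 8 ⇒ 0x71007 (P1/RW1/US1/PS0)
  lvl2: tbl 0x71, slot 28 ⇒ 0x74007 (P1/RW1/US1/PS0)
  lvl3: tbl 0x74, slot 20 ⇒ 0x76007 (P1/RW1/US1/PS0)
  → PA=0x76157  (4 entries read)

Access #3 PA: 0x5B4E6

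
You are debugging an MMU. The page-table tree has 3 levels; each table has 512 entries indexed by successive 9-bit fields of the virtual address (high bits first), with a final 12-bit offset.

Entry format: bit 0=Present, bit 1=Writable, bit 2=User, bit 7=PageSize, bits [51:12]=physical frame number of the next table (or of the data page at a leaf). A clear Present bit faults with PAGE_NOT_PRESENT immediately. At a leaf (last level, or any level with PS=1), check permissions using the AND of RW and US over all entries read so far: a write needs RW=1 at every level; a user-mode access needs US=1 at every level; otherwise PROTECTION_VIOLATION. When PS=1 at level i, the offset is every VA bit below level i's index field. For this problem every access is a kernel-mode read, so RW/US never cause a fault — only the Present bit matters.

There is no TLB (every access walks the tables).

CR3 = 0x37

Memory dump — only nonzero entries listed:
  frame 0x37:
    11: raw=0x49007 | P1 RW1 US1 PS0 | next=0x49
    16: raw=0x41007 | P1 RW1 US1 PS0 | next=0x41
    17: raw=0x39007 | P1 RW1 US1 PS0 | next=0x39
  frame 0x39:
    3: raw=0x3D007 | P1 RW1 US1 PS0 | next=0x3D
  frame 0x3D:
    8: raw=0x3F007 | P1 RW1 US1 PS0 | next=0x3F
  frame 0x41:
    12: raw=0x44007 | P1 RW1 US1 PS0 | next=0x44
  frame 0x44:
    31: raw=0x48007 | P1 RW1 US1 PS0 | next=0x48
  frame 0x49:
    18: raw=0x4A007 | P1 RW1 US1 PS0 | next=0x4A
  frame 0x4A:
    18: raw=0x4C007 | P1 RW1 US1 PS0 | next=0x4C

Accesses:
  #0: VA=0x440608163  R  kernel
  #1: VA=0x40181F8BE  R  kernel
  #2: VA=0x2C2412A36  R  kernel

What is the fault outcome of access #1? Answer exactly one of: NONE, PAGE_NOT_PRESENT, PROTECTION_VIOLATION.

Per-access translation:
#0 VA=0x440608163 (r,kernel):
  [0] read 0x37 idx=17: raw=0x39007 flags P=1 W=1 U=1 S=0
  [1] read 0x39 idx=3: raw=0x3D007 flags P=1 W=1 U=1 S=0
  [2] read 0x3D idx=8: raw=0x3F007 flags P=1 W=1 U=1 S=0
  → PA=0x3F163  (3 entries read)
#1 VA=0x40181F8BE (r,kernel):
  [0] read 0x37 idx=16: raw=0x41007 flags P=1 W=1 U=1 S=0
  [1] read 0x41 idx=12: raw=0x44007 flags P=1 W=1 U=1 S=0
  [2] read 0x44 idx=31: raw=0x48007 flags P=1 W=1 U=1 S=0
  → PA=0x488BE  (3 entries read)
#2 VA=0x2C2412A36 (r,kernel):
  [0] read 0x37 idx=11: raw=0x49007 flags P=1 W=1 U=1 S=0
  [1] read 0x49 idx=18: raw=0x4A007 flags P=1 W=1 U=1 S=0
  [2] read 0x4A idx=18: raw=0x4C007 flags P=1 W=1 U=1 S=0
  → PA=0x4CA36  (3 entries read)

Access #1 fault: NONE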